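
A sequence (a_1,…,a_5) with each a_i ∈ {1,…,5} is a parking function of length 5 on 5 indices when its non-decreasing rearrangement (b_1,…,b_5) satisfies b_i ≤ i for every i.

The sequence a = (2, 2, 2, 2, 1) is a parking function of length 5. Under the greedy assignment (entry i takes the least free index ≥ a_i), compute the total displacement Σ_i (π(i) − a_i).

Σπ = 15 ({1..5} each once); Σa = 2+2+2+2+1 = 9; disp = 15−9 = 6.

6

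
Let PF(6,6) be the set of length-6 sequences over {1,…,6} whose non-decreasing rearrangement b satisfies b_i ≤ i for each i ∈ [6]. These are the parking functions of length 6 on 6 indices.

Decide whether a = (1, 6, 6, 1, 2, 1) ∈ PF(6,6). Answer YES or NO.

NO

Rearranged: b = (1, 1, 1, 2, 6, 6).
  b_1=1 ≤ 1
  b_2=1 ≤ 2
  b_3=1 ≤ 3
  b_4=2 ≤ 4
  b_5=6 > 5
  fails at i=5 ⇒ NO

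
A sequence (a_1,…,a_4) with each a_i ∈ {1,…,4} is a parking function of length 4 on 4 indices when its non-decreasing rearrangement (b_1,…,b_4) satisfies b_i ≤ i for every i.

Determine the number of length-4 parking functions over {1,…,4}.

|PF| = (4−4+1)·(4+1)^(4−1) = 1·125 = 125
One tuple (1,2,2,3) → sorted (1,2,2,3): b_i ≤ i ∀i, a PF.

125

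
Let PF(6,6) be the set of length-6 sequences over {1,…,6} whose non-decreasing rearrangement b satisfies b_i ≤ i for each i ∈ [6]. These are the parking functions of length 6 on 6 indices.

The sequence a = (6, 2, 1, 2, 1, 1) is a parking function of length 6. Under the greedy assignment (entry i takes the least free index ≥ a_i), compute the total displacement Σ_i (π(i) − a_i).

8

Σπ(i) = 1+…+6 = 21; Σa = 6+2+1+2+1+1 = 13; disp = 21−13 = 8.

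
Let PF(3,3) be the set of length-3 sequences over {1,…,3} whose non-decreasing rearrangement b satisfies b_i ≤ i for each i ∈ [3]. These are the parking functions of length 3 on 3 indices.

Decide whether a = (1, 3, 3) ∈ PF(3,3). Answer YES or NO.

Order a: b = (1, 3, 3).
  b_1=1 ≤ 1
  b_2=3 > 2
  fails at i=2 ⇒ NO

NO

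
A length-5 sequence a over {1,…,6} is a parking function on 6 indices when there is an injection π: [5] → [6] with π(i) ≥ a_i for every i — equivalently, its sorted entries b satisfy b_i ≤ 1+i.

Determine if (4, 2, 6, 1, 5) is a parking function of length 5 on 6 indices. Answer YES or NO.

YES

Order a: b = (1, 2, 4, 5, 6).
  b_1=1 ≤ 2
  b_2=2 ≤ 3
  b_3=4 ≤ 4
  b_4=5 ≤ 5
  b_5=6 ≤ 6
All bounds hold ⇒ YES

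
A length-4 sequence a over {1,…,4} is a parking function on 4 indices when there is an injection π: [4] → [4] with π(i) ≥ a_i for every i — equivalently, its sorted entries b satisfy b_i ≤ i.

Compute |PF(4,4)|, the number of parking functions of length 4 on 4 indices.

125

|PF(4,4)| = (5−4)·5^(4−1) = 1 · 125 = 125
Example (1,2,2,4) → sorted (1,2,2,4): b_i ≤ i ∀i, a PF.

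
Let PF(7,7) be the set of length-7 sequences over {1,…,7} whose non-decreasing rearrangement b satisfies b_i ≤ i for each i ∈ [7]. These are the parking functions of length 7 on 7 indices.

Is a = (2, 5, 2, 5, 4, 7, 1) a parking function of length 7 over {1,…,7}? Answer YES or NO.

YES

Rearranged: b = (1, 2, 2, 4, 5, 5, 7).
  b_1=1 ≤ 1
  b_2=2 ≤ 2
  b_3=2 ≤ 3
  b_4=4 ≤ 4
  b_5=5 ≤ 5
  b_6=5 ≤ 6
  b_7=7 ≤ 7
All bounds hold ⇒ YES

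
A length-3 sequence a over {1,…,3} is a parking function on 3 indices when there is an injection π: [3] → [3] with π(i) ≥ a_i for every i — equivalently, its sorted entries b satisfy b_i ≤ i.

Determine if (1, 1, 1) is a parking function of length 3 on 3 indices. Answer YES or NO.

Order a: b = (1, 1, 1).
  b_1=1 ≤ 1
  b_2=1 ≤ 2
  b_3=1 ≤ 3
All bounds hold ⇒ YES

YES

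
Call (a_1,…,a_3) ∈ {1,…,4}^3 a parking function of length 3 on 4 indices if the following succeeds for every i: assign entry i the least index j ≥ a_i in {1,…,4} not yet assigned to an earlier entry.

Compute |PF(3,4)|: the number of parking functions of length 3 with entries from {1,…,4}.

|PF| = 2·5^2 = 2·25 = 50 [KW]
E.g. (3,2,3) → sorted (2,3,3): b_i ≤ 1+i ∀i, a PF.

50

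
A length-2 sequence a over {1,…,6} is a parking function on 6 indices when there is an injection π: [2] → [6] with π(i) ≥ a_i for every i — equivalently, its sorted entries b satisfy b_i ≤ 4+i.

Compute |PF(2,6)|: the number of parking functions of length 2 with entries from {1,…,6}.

35

|PF(2,6)| = (6−2+1)·(6+1)^(2−1) = 5 · 7 = 35
One tuple (1,3) → sorted (1,3): b_i ≤ 4+i ∀i, a PF.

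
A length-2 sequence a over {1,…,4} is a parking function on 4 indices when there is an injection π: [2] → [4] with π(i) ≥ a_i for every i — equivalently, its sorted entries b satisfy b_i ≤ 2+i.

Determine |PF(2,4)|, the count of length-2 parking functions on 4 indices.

15

|PF| = (4+1−2)·(4+1)^{2−1} = 3 · 5 = 15 (Pollak)
E.g. (4,1) → sorted (1,4): b_i ≤ 2+i ∀i, a PF.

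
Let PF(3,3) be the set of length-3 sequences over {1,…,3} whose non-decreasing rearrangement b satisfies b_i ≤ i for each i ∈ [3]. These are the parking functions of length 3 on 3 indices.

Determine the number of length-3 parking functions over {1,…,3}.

16

Count = (3−3+1)·(3+1)^(3−1) = 1·16 = 16 (Pollak)
Example (3,1,2) → sorted (1,2,3): b_i ≤ i ∀i, a PF.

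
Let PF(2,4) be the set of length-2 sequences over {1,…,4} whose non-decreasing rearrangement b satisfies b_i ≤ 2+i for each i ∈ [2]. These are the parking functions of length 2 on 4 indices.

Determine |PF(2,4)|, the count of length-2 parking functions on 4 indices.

15

|PF(2,4)| = (4−2+1)·(4+1)^(2−1) = 3 · 5 = 15 [KW]
Check (4,1) → sorted (1,4): b_i ≤ 2+i ∀i, a PF.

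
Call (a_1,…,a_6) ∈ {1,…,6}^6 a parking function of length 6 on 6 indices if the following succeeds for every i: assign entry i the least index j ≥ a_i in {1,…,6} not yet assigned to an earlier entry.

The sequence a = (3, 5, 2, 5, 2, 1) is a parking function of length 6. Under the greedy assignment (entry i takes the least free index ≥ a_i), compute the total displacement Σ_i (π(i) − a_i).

Σπ(i) = 1+…+6 = 21; Σa = 3+5+2+5+2+1 = 18; disp = 21−18 = 3.

3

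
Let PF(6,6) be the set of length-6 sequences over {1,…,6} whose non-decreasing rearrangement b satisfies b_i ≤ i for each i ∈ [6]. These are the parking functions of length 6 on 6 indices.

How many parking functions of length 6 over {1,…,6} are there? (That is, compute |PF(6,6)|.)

|PF| = (6+1−6)·(6+1)^{6−1} = 1·16807 = 16807 [KW]
E.g. (3,1,3,5,1,4) → sorted (1,1,3,3,4,5): b_i ≤ i ∀i, a PF.

16807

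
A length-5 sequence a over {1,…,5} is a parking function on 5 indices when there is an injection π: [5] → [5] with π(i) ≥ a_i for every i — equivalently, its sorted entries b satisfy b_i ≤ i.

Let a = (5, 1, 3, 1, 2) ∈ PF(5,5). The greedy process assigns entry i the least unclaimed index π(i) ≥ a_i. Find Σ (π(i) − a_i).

Σπ = 5·6/2 = 15 (π permutes [5]); Σa = 5+1+3+1+2 = 12; disp = 15−12 = 3.

3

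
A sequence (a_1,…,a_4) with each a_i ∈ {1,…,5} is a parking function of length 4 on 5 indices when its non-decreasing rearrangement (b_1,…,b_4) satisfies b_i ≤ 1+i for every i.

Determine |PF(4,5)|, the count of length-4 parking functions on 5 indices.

432

Count = 2·6^3 = 2·216 = 432
One tuple (1,2,4,2) → sorted (1,2,2,4): b_i ≤ 1+i ∀i, a PF.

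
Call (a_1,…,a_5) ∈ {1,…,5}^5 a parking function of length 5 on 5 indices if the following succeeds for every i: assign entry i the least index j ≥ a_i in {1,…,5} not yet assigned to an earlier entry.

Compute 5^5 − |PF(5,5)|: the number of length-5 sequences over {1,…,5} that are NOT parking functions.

Count = (6−5)·6^(5−1) = 1×1296 = 1296 [KW]
One tuple (1,4,4,5,5) → sorted (1,4,4,5,5): b_2=4>2, not a PF.
5^5 − 1296 = 3125 − 1296 = 1829

1829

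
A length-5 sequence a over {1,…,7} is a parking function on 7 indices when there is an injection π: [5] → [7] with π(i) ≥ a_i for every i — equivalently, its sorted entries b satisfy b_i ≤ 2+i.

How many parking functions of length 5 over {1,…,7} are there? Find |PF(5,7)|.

|PF(5,7)| = (8−5)·8^(5−1) = 3 · 4096 = 12288
One tuple (2,7,4,4,5) → sorted (2,4,4,5,7): b_i ≤ 2+i ∀i, a PF.

12288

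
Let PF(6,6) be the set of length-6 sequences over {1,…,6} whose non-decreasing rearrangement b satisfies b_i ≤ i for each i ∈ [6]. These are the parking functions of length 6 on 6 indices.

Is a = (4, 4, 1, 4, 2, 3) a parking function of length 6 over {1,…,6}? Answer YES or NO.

YES

Sorted: b = (1, 2, 3, 4, 4, 4).
  b_1=1 ≤ 1
  b_2=2 ≤ 2
  b_3=3 ≤ 3
  b_4=4 ≤ 4
  b_5=4 ≤ 5
  b_6=4 ≤ 6
All bounds hold ⇒ YES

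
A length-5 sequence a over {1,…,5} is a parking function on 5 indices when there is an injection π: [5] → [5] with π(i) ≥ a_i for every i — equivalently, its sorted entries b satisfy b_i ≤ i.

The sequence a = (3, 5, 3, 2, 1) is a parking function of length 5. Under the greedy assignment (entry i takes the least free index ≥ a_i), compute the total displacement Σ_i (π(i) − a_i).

1

Σπ = 15 ({1..5} each once); Σa = 3+5+3+2+1 = 14; disp = 15−14 = 1.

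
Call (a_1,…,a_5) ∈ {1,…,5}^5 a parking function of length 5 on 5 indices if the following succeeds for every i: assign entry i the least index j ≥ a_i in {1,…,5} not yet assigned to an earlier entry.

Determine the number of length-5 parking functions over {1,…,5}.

Count = (5−5+1)·(5+1)^(5−1) = 1 · 1296 = 1296 (Pollak)
Example (1,2,2,2,5) → sorted (1,2,2,2,5): b_i ≤ i ∀i, a PF.

1296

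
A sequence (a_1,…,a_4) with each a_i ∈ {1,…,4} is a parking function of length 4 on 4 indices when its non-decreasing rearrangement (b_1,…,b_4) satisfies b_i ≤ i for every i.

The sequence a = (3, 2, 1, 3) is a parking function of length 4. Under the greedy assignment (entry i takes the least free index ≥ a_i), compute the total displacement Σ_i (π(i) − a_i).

Σπ = 10 ({1..4} each once); Σa = 3+2+1+3 = 9; disp = 10−9 = 1.

1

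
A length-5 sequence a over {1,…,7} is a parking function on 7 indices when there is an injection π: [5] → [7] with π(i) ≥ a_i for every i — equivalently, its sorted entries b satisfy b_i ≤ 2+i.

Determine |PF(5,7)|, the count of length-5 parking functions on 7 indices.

12288

|PF(5,7)| = (7−5+1)·(7+1)^(5−1) = 3·4096 = 12288 (Konheim–Weiss)
Check (5,5,1,3,4) → sorted (1,3,4,5,5): b_i ≤ 2+i ∀i, a PF.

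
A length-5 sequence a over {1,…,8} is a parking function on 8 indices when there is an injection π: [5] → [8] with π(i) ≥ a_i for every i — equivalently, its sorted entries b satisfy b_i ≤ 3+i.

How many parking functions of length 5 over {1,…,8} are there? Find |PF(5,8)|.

|PF(5,8)| = (8−5+1)·(8+1)^(5−1) = 4 · 6561 = 26244 [KW]
Example (3,2,7,2,3) → sorted (2,2,3,3,7): b_i ≤ 3+i ∀i, a PF.

26244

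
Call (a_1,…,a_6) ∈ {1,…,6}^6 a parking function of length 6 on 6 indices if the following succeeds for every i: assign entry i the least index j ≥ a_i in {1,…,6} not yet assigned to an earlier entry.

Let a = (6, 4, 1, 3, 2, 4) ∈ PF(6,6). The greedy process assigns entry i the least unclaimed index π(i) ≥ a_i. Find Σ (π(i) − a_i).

1

Σπ(i) = 1+…+6 = 21; Σa = 6+4+1+3+2+4 = 20; disp = 21−20 = 1.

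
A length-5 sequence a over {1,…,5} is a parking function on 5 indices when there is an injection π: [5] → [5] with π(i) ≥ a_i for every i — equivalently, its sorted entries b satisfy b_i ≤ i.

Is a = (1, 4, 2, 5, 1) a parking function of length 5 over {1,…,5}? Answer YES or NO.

YES

Sorted: b = (1, 1, 2, 4, 5).
  b_1=1 ≤ 1
  b_2=1 ≤ 2
  b_3=2 ≤ 3
  b_4=4 ≤ 4
  b_5=5 ≤ 5
All bounds hold ⇒ YES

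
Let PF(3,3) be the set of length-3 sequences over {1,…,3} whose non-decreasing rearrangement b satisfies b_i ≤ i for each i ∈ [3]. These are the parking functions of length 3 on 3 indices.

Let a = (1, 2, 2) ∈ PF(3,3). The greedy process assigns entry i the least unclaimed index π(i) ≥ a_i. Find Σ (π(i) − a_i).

1

Σπ = 3·4/2 = 6 (π permutes [3]); Σa = 1+2+2 = 5; disp = 6−5 = 1.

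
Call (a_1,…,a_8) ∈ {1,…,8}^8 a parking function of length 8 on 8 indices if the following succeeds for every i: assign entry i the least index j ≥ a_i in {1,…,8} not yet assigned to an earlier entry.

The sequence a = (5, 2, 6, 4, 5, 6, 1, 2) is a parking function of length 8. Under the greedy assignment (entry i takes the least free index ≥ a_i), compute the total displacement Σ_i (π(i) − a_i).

Σπ = 36 ({1..8} each once); Σa = 5+2+6+4+5+6+1+2 = 31; disp = 36−31 = 5.

5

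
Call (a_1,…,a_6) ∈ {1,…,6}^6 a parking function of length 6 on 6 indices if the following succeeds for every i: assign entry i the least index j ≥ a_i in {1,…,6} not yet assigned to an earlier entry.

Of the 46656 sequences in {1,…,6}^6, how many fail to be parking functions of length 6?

Count = (7−6)·7^(6−1) = 1×16807 = 16807 [KW]
One tuple (5,6,6,3,6,5) → sorted (3,5,5,6,6,6): b_1=3>1, not a PF.
So 46656 − 16807 = 29849 fail.

29849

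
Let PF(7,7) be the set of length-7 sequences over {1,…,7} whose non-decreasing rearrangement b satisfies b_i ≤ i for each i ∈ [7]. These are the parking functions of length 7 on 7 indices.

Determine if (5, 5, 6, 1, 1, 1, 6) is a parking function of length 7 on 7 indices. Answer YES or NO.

NO

Rearranged: b = (1, 1, 1, 5, 5, 6, 6).
  b_1=1 ≤ 1
  b_2=1 ≤ 2
  b_3=1 ≤ 3
  b_4=5 > 4
  fails at i=4 ⇒ NO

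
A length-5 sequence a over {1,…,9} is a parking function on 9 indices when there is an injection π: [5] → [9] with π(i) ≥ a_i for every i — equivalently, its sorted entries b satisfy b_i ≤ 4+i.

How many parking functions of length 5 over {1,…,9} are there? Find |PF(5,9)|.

50000

|PF(5,9)| = (9+1−5)·(9+1)^{5−1} = 5·10000 = 50000 [KW]
Example (6,1,7,3,6) → sorted (1,3,6,6,7): b_i ≤ 4+i ∀i, a PF.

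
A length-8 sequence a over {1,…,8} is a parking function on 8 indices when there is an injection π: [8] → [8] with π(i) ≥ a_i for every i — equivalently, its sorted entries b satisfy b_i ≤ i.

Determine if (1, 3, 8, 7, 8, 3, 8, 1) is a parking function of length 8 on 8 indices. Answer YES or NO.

NO

Order a: b = (1, 1, 3, 3, 7, 8, 8, 8).
  b_1=1 ≤ 1
  b_2=1 ≤ 2
  b_3=3 ≤ 3
  b_4=3 ≤ 4
  b_5=7 > 5
  fails at i=5 ⇒ NO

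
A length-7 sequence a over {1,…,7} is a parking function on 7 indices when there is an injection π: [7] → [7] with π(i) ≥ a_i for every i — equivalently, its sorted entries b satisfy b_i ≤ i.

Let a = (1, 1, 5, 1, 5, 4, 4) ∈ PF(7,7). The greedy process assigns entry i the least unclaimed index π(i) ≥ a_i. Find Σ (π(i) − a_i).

7

Σπ(i) = 1+…+7 = 28; Σa = 1+1+5+1+5+4+4 = 21; disp = 28−21 = 7.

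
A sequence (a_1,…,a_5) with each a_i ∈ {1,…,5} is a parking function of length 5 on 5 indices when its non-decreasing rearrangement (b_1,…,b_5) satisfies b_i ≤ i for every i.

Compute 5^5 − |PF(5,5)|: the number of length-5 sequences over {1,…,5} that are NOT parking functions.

1829

|PF(5,5)| = 1·6^4 = 1·1296 = 1296
E.g. (5,1,5,5,5) → sorted (1,5,5,5,5): b_2=5>2, not a PF.
So 3125 − 1296 = 1829 fail.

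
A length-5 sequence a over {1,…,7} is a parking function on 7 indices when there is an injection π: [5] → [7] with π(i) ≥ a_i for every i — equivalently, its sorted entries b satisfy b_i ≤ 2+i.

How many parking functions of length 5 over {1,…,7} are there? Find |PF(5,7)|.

Count = (8−5)·8^(5−1) = 3·4096 = 12288 (Konheim–Weiss)
One tuple (5,6,5,1,3) → sorted (1,3,5,5,6): b_i ≤ 2+i ∀i, a PF.

12288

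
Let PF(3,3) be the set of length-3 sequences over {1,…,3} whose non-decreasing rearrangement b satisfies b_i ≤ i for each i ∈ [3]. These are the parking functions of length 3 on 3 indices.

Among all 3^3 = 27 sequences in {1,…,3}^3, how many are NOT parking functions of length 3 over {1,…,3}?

11

|PF(3,3)| = (3+1−3)·(3+1)^{3−1} = 1×16 = 16 (Konheim–Weiss)
E.g. (3,3,3) → sorted (3,3,3): b_1=3>1, not a PF.
So 27 − 16 = 11 fail.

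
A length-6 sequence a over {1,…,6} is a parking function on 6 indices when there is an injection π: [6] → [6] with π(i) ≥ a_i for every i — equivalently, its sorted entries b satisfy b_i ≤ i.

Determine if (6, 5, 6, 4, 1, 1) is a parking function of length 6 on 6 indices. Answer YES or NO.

NO

Rearranged: b = (1, 1, 4, 5, 6, 6).
  b_1=1 ≤ 1
  b_2=1 ≤ 2
  b_3=4 > 3
  fails at i=3 ⇒ NO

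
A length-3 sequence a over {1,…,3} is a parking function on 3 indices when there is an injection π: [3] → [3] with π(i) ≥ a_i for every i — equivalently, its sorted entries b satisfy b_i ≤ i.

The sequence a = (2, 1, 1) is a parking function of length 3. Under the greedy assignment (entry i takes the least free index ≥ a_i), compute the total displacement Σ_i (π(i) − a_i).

Σπ = 3·4/2 = 6 (π permutes [3]); Σa = 2+1+1 = 4; disp = 6−4 = 2.

2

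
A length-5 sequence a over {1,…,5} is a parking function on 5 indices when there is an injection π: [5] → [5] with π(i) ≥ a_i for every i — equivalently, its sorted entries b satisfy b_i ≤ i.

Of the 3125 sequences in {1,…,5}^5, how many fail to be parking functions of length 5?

|PF| = (6−5)·6^(5−1) = 1·1296 = 1296 [KW]
E.g. (5,2,1,4,5) → sorted (1,2,4,5,5): b_3=4>3, not a PF.
Total 3125; non-PF = 3125−1296 = 1829

1829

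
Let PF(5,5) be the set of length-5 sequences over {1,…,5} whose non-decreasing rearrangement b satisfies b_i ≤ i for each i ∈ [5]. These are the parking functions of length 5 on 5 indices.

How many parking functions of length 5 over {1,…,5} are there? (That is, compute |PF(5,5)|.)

1296

Count = (6−5)·6^(5−1) = 1·1296 = 1296 (Pollak)
Example (4,2,1,1,4) → sorted (1,1,2,4,4): b_i ≤ i ∀i, a PF.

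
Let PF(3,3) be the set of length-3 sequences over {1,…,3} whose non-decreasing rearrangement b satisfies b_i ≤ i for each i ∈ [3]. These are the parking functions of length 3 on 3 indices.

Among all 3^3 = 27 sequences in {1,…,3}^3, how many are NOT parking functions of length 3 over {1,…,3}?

|PF| = (3−3+1)·(3+1)^(3−1) = 1 · 16 = 16 (Konheim–Weiss)
Check (3,2,3) → sorted (2,3,3): b_1=2>1, not a PF.
3^3 − 16 = 27 − 16 = 11

11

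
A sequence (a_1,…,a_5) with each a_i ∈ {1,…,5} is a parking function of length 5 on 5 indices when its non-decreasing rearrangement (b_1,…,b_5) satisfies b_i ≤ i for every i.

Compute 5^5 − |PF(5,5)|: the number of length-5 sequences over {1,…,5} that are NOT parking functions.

|PF| = (5−5+1)·(5+1)^(5−1) = 1×1296 = 1296
E.g. (5,5,4,4,5) → sorted (4,4,5,5,5): b_1=4>1, not a PF.
5^5 − 1296 = 3125 − 1296 = 1829

1829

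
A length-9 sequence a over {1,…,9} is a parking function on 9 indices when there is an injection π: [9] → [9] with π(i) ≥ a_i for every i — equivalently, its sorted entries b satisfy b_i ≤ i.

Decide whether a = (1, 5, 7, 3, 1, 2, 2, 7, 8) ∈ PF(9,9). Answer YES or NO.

YES

Order a: b = (1, 1, 2, 2, 3, 5, 7, 7, 8).
  b_1=1 ≤ 1
  b_2=1 ≤ 2
  b_3=2 ≤ 3
  b_4=2 ≤ 4
  b_5=3 ≤ 5
  b_6=5 ≤ 6
  b_7=7 ≤ 7
  b_8=7 ≤ 8
  b_9=8 ≤ 9
All bounds hold ⇒ YES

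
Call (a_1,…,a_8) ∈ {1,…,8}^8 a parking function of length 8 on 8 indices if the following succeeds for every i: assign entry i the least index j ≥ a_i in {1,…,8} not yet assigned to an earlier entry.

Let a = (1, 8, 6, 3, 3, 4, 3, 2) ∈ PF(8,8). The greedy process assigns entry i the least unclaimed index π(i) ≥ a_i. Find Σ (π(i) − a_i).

6

Σπ(i) = 1+…+8 = 36; Σa = 1+8+6+3+3+4+3+2 = 30; disp = 36−30 = 6.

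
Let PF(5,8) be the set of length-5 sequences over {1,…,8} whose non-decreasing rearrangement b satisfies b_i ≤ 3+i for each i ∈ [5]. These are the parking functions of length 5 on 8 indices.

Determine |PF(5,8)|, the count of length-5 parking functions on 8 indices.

|PF(5,8)| = (8−5+1)·(8+1)^(5−1) = 4·6561 = 26244 [KW]
Check (4,3,3,5,7) → sorted (3,3,4,5,7): b_i ≤ 3+i ∀i, a PF.

26244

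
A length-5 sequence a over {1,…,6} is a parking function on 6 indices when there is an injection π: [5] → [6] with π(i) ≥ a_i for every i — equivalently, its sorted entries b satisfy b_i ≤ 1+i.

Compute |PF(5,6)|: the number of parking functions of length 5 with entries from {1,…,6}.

|PF| = (6−5+1)·(6+1)^(5−1) = 2·2401 = 4802 (Konheim–Weiss)
One tuple (5,3,1,3,1) → sorted (1,1,3,3,5): b_i ≤ 1+i ∀i, a PF.

4802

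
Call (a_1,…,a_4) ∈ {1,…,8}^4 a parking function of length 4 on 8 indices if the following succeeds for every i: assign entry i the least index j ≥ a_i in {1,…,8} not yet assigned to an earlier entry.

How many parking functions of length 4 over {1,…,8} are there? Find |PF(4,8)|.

Count = (9−4)·9^(4−1) = 5·729 = 3645 (Pollak)
Example (1,2,2,4) → sorted (1,2,2,4): b_i ≤ 4+i ∀i, a PF.

3645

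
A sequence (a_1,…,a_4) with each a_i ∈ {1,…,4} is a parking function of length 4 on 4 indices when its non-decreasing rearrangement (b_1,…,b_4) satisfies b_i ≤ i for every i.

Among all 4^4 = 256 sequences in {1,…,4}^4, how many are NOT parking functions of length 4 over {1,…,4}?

Count = (5−4)·5^(4−1) = 1×125 = 125 (Pollak)
One tuple (1,4,2,4) → sorted (1,2,4,4): b_3=4>3, not a PF.
Total 256; non-PF = 256−125 = 131

131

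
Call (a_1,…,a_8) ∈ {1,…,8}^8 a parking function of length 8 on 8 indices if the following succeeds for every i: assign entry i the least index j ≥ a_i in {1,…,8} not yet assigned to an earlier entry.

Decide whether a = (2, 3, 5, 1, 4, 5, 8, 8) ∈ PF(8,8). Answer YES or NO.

Order a: b = (1, 2, 3, 4, 5, 5, 8, 8).
  b_1=1 ≤ 1
  b_2=2 ≤ 2
  b_3=3 ≤ 3
  b_4=4 ≤ 4
  b_5=5 ≤ 5
  b_6=5 ≤ 6
  b_7=8 > 7
  fails at i=7 ⇒ NO

NO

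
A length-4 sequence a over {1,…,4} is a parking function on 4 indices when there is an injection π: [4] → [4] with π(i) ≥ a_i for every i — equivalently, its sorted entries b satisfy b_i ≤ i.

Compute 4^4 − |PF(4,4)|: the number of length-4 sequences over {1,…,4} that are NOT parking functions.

131

#PF = (5−4)·5^(4−1) = 1×125 = 125 [KW]
Check (1,4,1,4) → sorted (1,1,4,4): b_3=4>3, not a PF.
So 256 − 125 = 131 fail.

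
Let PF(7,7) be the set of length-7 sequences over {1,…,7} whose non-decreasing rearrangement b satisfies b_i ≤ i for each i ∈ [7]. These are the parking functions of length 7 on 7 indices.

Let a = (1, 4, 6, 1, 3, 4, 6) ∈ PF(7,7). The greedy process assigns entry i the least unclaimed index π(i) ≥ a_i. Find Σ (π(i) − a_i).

Σπ = 28 ({1..7} each once); Σa = 1+4+6+1+3+4+6 = 25; disp = 28−25 = 3.

3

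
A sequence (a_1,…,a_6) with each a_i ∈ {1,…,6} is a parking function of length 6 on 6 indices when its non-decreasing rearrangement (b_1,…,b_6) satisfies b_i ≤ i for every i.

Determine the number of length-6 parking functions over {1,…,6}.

16807

|PF(6,6)| = (6−6+1)·(6+1)^(6−1) = 1 · 16807 = 16807 [KW]
Example (3,2,5,2,2,1) → sorted (1,2,2,2,3,5): b_i ≤ i ∀i, a PF.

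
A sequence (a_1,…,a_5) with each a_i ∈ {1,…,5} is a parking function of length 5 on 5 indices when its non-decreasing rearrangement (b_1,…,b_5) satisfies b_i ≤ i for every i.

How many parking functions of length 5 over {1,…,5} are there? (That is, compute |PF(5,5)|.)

|PF(5,5)| = (5+1−5)·(5+1)^{5−1} = 1·1296 = 1296 (Pollak)
Example (3,2,4,1,4) → sorted (1,2,3,4,4): b_i ≤ i ∀i, a PF.

1296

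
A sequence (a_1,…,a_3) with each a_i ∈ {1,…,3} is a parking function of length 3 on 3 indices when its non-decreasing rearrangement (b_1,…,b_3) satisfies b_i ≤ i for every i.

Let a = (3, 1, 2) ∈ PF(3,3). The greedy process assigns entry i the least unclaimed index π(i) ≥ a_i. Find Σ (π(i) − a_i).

0

Σπ(i) = 1+…+3 = 6; Σa = 3+1+2 = 6; disp = 6−6 = 0.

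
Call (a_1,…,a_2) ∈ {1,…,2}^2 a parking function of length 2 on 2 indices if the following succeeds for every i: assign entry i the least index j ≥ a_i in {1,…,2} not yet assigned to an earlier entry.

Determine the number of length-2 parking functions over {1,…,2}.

3

Count = (2+1−2)·(2+1)^{2−1} = 1 · 3 = 3 (Konheim–Weiss)
Check (1,2) → sorted (1,2): b_i ≤ i ∀i, a PF.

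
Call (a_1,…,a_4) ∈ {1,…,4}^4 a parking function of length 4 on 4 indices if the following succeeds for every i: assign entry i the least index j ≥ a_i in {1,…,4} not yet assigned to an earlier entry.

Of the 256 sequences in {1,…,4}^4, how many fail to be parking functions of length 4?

#PF = (4−4+1)·(4+1)^(4−1) = 1 · 125 = 125 [KW]
E.g. (4,3,2,4) → sorted (2,3,4,4): b_1=2>1, not a PF.
Total 256; non-PF = 256−125 = 131

131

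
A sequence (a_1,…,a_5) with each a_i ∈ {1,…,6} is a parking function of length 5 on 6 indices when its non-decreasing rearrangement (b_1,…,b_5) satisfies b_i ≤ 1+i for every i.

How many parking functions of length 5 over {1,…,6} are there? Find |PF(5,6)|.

Count = (6+1−5)·(6+1)^{5−1} = 2 · 2401 = 4802 (Konheim–Weiss)
E.g. (5,3,3,2,6) → sorted (2,3,3,5,6): b_i ≤ 1+i ∀i, a PF.

4802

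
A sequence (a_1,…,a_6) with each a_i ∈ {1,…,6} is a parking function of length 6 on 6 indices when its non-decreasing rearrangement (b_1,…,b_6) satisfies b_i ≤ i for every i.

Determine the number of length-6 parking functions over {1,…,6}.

16807

#PF = (6+1−6)·(6+1)^{6−1} = 1·16807 = 16807 (Konheim–Weiss)
One tuple (5,1,2,2,6,2) → sorted (1,2,2,2,5,6): b_i ≤ i ∀i, a PF.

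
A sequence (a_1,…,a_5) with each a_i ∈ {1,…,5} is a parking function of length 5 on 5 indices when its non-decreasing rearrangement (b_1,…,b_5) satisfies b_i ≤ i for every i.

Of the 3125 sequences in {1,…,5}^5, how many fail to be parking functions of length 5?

1829

|PF(5,5)| = 1·6^4 = 1·1296 = 1296 (Pollak)
E.g. (5,3,3,3,4) → sorted (3,3,3,4,5): b_1=3>1, not a PF.
So 3125 − 1296 = 1829 fail.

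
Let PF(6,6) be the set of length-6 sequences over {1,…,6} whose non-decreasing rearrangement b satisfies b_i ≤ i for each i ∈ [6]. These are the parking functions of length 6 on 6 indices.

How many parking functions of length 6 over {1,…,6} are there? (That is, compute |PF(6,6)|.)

16807

Count = (6+1−6)·(6+1)^{6−1} = 1·16807 = 16807 (Konheim–Weiss)
Check (4,2,4,2,1,5) → sorted (1,2,2,4,4,5): b_i ≤ i ∀i, a PF.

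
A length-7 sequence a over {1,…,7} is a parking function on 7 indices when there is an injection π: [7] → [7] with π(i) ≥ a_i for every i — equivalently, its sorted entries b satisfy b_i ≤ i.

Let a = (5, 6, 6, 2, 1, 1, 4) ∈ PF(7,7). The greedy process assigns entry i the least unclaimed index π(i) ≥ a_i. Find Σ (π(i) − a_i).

3

Σπ(i) = 1+…+7 = 28; Σa = 5+6+6+2+1+1+4 = 25; disp = 28−25 = 3.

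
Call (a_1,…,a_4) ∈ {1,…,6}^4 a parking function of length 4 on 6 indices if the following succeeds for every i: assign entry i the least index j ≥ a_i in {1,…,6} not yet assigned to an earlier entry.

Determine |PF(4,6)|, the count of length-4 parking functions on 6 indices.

Count = (6+1−4)·(6+1)^{4−1} = 3×343 = 1029 (Konheim–Weiss)
E.g. (2,1,1,5) → sorted (1,1,2,5): b_i ≤ 2+i ∀i, a PF.

1029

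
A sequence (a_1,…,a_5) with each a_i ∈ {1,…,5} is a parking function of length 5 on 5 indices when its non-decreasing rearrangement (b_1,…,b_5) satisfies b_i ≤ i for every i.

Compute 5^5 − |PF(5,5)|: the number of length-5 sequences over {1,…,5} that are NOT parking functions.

#PF = 1·6^4 = 1×1296 = 1296 (Konheim–Weiss)
E.g. (5,4,3,3,5) → sorted (3,3,4,5,5): b_1=3>1, not a PF.
Total 3125; non-PF = 3125−1296 = 1829

1829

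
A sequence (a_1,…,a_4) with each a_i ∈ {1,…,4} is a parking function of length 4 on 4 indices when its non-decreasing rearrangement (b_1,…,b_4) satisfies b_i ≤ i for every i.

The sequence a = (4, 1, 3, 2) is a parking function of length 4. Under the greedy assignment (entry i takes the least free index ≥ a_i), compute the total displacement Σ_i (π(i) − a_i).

0

Σπ = 4·5/2 = 10 (π permutes [4]); Σa = 4+1+3+2 = 10; disp = 10−10 = 0.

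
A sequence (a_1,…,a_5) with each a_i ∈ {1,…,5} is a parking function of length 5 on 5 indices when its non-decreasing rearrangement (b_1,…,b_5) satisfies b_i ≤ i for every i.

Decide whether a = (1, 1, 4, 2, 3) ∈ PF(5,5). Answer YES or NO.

YES

Sorted: b = (1, 1, 2, 3, 4).
  b_1=1 ≤ 1
  b_2=1 ≤ 2
  b_3=2 ≤ 3
  b_4=3 ≤ 4
  b_5=4 ≤ 5
All bounds hold ⇒ YES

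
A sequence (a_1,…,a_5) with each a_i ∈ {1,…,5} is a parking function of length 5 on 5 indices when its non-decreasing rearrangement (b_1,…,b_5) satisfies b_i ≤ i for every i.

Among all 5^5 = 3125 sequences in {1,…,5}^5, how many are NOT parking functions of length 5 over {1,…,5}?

1829

|PF(5,5)| = (6−5)·6^(5−1) = 1·1296 = 1296
One tuple (4,4,5,4,4) → sorted (4,4,4,4,5): b_1=4>1, not a PF.
5^5 − 1296 = 3125 − 1296 = 1829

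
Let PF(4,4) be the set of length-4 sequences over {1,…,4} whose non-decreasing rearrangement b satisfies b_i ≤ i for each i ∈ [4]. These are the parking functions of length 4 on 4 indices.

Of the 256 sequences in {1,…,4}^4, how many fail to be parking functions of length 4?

#PF = (4−4+1)·(4+1)^(4−1) = 1·125 = 125 (Pollak)
E.g. (3,3,3,3) → sorted (3,3,3,3): b_1=3>1, not a PF.
So 256 − 125 = 131 fail.

131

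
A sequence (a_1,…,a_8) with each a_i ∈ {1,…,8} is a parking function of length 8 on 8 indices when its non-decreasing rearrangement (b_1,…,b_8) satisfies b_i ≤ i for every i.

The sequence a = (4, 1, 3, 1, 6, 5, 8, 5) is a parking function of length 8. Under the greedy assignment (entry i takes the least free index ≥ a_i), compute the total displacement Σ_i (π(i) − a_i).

Σπ(i) = 1+…+8 = 36; Σa = 4+1+3+1+6+5+8+5 = 33; disp = 36−33 = 3.

3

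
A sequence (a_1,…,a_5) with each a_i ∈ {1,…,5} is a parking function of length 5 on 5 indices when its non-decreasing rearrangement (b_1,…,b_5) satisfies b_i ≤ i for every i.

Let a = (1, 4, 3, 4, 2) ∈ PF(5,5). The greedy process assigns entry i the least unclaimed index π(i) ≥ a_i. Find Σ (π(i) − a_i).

1

Σπ = 15 ({1..5} each once); Σa = 1+4+3+4+2 = 14; disp = 15−14 = 1.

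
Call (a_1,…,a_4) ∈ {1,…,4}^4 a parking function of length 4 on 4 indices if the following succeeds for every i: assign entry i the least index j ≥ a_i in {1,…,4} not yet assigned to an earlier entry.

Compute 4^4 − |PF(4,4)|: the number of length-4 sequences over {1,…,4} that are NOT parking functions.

Count = (4+1−4)·(4+1)^{4−1} = 1×125 = 125 [KW]
Check (3,3,1,3) → sorted (1,3,3,3): b_2=3>2, not a PF.
So 256 − 125 = 131 fail.

131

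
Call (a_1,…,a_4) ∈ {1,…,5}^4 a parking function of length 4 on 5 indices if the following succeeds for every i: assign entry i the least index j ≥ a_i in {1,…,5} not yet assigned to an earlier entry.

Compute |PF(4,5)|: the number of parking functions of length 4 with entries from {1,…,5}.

432

Count = 2·6^3 = 2×216 = 432 (Pollak)
Check (4,3,1,1) → sorted (1,1,3,4): b_i ≤ 1+i ∀i, a PF.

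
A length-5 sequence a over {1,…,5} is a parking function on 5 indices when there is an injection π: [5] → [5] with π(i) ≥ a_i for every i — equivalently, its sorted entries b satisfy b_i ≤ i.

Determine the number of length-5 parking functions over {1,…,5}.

|PF| = (5−5+1)·(5+1)^(5−1) = 1·1296 = 1296 (Pollak)
Check (2,1,4,4,2) → sorted (1,2,2,4,4): b_i ≤ i ∀i, a PF.

1296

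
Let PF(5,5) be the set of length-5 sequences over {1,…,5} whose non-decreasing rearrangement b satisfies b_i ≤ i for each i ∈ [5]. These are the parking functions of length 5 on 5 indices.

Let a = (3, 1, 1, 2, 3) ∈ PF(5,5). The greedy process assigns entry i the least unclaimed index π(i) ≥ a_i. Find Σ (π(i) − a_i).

5

Σπ(i) = 1+…+5 = 15; Σa = 3+1+1+2+3 = 10; disp = 15−10 = 5.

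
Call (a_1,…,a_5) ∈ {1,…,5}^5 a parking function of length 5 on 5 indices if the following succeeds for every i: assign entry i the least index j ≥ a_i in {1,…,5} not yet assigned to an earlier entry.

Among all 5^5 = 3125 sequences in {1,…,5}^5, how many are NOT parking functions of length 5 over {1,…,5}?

1829

|PF(5,5)| = (5+1−5)·(5+1)^{5−1} = 1·1296 = 1296 (Pollak)
One tuple (4,5,3,4,5) → sorted (3,4,4,5,5): b_1=3>1, not a PF.
Total 3125; non-PF = 3125−1296 = 1829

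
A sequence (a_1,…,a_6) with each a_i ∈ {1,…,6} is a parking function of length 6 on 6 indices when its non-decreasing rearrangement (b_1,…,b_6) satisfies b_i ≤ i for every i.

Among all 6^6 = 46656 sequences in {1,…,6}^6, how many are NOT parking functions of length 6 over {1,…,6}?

29849

Count = (6−6+1)·(6+1)^(6−1) = 1 · 16807 = 16807 [KW]
Check (3,2,3,6,6,5) → sorted (2,3,3,5,6,6): b_1=2>1, not a PF.
So 46656 − 16807 = 29849 fail.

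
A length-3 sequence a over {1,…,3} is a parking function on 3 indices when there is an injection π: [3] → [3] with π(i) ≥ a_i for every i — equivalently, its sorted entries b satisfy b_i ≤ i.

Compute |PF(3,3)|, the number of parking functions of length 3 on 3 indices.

16

Count = (3+1−3)·(3+1)^{3−1} = 1·16 = 16 (Konheim–Weiss)
Example (1,2,2) → sorted (1,2,2): b_i ≤ i ∀i, a PF.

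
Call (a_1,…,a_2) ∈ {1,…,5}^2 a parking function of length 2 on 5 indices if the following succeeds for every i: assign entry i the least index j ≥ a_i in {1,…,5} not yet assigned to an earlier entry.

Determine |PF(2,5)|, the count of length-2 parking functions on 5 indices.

#PF = 4·6^1 = 4×6 = 24 [KW]
Example (5,4) → sorted (4,5): b_i ≤ 3+i ∀i, a PF.

24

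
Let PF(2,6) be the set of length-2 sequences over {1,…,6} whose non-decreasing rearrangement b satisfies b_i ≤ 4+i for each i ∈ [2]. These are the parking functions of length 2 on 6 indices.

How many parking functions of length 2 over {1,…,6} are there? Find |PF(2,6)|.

35

Count = (7−2)·7^(2−1) = 5 · 7 = 35 (Pollak)
Check (5,2) → sorted (2,5): b_i ≤ 4+i ∀i, a PF.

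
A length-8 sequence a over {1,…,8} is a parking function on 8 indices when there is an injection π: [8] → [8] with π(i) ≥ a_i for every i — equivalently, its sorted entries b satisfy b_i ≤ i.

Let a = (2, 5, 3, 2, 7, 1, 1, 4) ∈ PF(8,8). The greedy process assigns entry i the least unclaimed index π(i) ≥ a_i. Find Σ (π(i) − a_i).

Σπ(i) = 1+…+8 = 36; Σa = 2+5+3+2+7+1+1+4 = 25; disp = 36−25 = 11.

11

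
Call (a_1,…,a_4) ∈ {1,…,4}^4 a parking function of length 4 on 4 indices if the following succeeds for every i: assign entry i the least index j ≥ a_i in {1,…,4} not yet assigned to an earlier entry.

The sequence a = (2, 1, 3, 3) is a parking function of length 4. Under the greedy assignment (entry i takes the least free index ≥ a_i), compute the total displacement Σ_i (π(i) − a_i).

Σπ = 10 ({1..4} each once); Σa = 2+1+3+3 = 9; disp = 10−9 = 1.

1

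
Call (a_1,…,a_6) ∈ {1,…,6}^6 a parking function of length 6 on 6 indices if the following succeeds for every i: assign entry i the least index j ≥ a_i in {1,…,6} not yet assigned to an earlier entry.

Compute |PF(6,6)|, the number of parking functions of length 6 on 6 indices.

Count = (6−6+1)·(6+1)^(6−1) = 1 · 16807 = 16807 [KW]
Example (6,1,4,3,1,1) → sorted (1,1,1,3,4,6): b_i ≤ i ∀i, a PF.

16807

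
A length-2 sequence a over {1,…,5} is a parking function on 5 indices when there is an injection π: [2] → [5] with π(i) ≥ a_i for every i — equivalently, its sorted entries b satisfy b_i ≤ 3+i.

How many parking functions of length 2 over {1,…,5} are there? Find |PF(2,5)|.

#PF = (5−2+1)·(5+1)^(2−1) = 4 · 6 = 24 (Konheim–Weiss)
One tuple (4,4) → sorted (4,4): b_i ≤ 3+i ∀i, a PF.

24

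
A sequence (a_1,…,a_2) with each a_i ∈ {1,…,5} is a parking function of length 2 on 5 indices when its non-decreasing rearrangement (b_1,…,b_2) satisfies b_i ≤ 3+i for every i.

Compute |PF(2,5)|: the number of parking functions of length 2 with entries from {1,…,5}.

24

|PF(2,5)| = 4·6^1 = 4 · 6 = 24 [KW]
E.g. (5,1) → sorted (1,5): b_i ≤ 3+i ∀i, a PF.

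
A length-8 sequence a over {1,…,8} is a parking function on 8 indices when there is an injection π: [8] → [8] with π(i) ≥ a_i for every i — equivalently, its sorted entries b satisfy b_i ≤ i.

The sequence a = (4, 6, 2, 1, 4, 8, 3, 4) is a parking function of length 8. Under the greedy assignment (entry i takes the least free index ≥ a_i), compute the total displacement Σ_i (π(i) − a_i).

Σπ = 36 ({1..8} each once); Σa = 4+6+2+1+4+8+3+4 = 32; disp = 36−32 = 4.

4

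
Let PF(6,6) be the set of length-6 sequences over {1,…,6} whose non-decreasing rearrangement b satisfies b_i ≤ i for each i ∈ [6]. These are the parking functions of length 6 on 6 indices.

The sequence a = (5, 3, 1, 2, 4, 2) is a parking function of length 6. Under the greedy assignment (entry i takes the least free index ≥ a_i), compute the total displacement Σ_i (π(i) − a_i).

Σπ(i) = 1+…+6 = 21; Σa = 5+3+1+2+4+2 = 17; disp = 21−17 = 4.

4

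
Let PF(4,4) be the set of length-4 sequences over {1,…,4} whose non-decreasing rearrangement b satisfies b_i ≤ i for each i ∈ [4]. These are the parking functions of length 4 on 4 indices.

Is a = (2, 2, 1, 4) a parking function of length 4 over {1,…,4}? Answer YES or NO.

Rearranged: b = (1, 2, 2, 4).
  b_1=1 ≤ 1
  b_2=2 ≤ 2
  b_3=2 ≤ 3
  b_4=4 ≤ 4
All bounds hold ⇒ YES

YES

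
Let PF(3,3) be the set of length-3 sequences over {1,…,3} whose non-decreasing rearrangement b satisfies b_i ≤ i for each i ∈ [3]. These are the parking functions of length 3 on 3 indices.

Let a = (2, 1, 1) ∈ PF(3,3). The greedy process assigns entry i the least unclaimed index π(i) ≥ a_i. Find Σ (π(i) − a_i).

Σπ = 3·4/2 = 6 (π permutes [3]); Σa = 2+1+1 = 4; disp = 6−4 = 2.

2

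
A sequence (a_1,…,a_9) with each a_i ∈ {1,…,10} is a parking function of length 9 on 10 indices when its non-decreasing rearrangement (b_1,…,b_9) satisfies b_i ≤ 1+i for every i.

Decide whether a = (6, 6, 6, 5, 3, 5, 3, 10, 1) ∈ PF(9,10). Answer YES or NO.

Order a: b = (1, 3, 3, 5, 5, 6, 6, 6, 10).
  b_1=1 ≤ 2
  b_2=3 ≤ 3
  b_3=3 ≤ 4
  b_4=5 ≤ 5
  b_5=5 ≤ 6
  b_6=6 ≤ 7
  b_7=6 ≤ 8
  b_8=6 ≤ 9
  b_9=10 ≤ 10
All bounds hold ⇒ YES

YES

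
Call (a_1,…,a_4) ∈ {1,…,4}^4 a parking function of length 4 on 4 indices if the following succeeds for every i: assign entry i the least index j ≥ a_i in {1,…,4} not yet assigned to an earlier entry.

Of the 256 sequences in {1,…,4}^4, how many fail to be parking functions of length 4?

131

|PF(4,4)| = (5−4)·5^(4−1) = 1 · 125 = 125 [KW]
E.g. (4,4,2,2) → sorted (2,2,4,4): b_1=2>1, not a PF.
4^4 − 125 = 256 − 125 = 131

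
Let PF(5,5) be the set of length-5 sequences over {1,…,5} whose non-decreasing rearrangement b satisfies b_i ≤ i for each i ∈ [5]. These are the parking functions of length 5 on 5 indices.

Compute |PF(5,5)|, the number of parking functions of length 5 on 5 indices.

|PF(5,5)| = 1·6^4 = 1 · 1296 = 1296 (Pollak)
Check (1,2,1,5,3) → sorted (1,1,2,3,5): b_i ≤ i ∀i, a PF.

1296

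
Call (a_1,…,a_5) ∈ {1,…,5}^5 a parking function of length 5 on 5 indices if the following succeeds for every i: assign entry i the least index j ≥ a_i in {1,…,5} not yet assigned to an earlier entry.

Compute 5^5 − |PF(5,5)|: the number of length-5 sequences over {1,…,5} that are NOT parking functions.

1829

#PF = (5−5+1)·(5+1)^(5−1) = 1·1296 = 1296 (Pollak)
Example (4,3,2,3,3) → sorted (2,3,3,3,4): b_1=2>1, not a PF.
So 3125 − 1296 = 1829 fail.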